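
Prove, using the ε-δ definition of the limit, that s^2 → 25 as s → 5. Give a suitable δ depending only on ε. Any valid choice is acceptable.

Fix ε > 0. We seek δ > 0 with 0 < |s − 5| < δ ⇒ |s^2 − 25| < ε.
Factor: s^2 − 25 = (s − 5)(s + 5), so |s^2 − 25| = |s − 5|·|s + 5|.
Restrict δ ≤ 1. Then |s − 5| < 1 gives |s| < 6, so by the triangle inequality |s + 5| ≤ 6 + 5 = 11.
Hence |s^2 − 25| ≤ 11|s − 5|, which is < ε once |s − 5| < ε/11.
Take δ = min(1, ε/11). If 0 < |s − 5| < δ then both bounds hold and |s^2 − 25| ≤ 11|s − 5| < 11·(ε/11) = ε.

δ = min(1, ε/11)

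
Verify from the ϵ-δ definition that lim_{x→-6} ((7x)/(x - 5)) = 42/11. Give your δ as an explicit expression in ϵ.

δ = min(11/2, (121/70)ϵ)

Suppose ϵ > 0. We want δ > 0 with 0 < |x + 6| < δ ⇒ |(7x)/(x - 5) − (42/11)| < ϵ.
Combining over a common denominator, (7x)/(x - 5) − (42/11) = [(7x)·(-11) − (-42)·(x - 5)] / [(-11)·(x - 5)] = -35(x + 6) / ((-11)(x - 5)).
So |(7x)/(x - 5) − (42/11)| = 35|x + 6| / (11·|x − 5|).
Restrict δ ≤ 11/2. Then |x + 6| < 11/2 gives |x − 5| = |(x + 6) + (-11)| ≥ 11 − 11/2 = 11/2.
Hence |(7x)/(x - 5) − (42/11)| < 35|x + 6|/(11·(11/2)) = (70/121)|x + 6|, which is < ϵ once |x + 6| < (121/70)ϵ.
Take δ = min(11/2, (121/70)ϵ). Then 0 < |x + 6| < δ forces both bounds, so |(7x)/(x - 5) − (42/11)| < ϵ.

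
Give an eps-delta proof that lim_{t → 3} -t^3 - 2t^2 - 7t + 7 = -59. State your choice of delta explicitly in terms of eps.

delta = min(1, eps/58)

Let eps > 0 be given. We want delta > 0 such that 0 < |t − 3| < delta implies |(-t^3 - 2t^2 - 7t + 7) + 59| < eps.
(-t^3 - 2t^2 - 7t + 7) + 59 = -t^3 - 2t^2 - 7t + 66 = (t − 3)(-t^2 - 5t - 22).
So |(-t^3 - 2t^2 - 7t + 7) + 59| = |t − 3|·|-t^2 - 5t - 22|.
Assume first that |t − 3| < 1, so |t| < 4. Then |-t^2 - 5t - 22| ≤ 4^2 + 5·4 + 22 = 58.
Hence |(-t^3 - 2t^2 - 7t + 7) + 59| ≤ 58|t − 3| < eps provided |t − 3| < eps/58.
Take delta = min(1, eps/58). Then 0 < |t − 3| < delta gives both |t − 3| < 1 and |t − 3| < eps/58, so |(-t^3 - 2t^2 - 7t + 7) + 59| < eps.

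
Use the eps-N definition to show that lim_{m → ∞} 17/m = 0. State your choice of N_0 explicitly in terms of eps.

N_0 = 17/eps

Suppose eps > 0. For m ≥ 1, |17/m − 0| = 17/(m) ≤ 17/m.
We need 17/m < eps, i.e. m > 17/eps.
Take N_0 = 17/eps. If m > N_0 then |17/m| ≤ 17/m < eps.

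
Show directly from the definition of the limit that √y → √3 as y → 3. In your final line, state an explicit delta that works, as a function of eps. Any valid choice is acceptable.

delta = min(3, √3·eps)

Suppose eps > 0. We want delta > 0 such that 0 < |y − 3| < delta implies |√y − √3| < eps.
Multiplying by the conjugate, |√y − √3| = |y − 3|/(√y + √3).
Restrict delta ≤ 3 so that |y − 3| < 3 forces y > 0, and then √y + √3 > √3.
Hence |√y − √3| < |y − 3|/√3, which is < eps once |y − 3| < √3·eps.
Take delta = min(3, √3·eps). If 0 < |y − 3| < delta then y > 0 and |√y − √3| < |y − 3|/√3 < eps.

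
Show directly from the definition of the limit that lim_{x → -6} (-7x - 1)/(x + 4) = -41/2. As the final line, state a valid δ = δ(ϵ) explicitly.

δ = min(1, (2/27)ϵ)

Let ϵ > 0. We want δ > 0 with 0 < |x + 6| < δ ⇒ |(-7x - 1)/(x + 4) + 41/2| < ϵ.
Combining over a common denominator, (-7x - 1)/(x + 4) + 41/2 = [(-7x - 1)·(-2) − 41·(x + 4)] / [(-2)·(x + 4)] = -27(x + 6) / ((-2)(x + 4)).
So |(-7x - 1)/(x + 4) + 41/2| = 27|x + 6| / (2·|x + 4|).
Restrict δ ≤ 1. Then |x + 6| < 1 gives |x + 4| = |(x + 6) + (-2)| ≥ 2 − 1 = 1.
Hence |(-7x - 1)/(x + 4) + 41/2| < 27|x + 6|/(2·1) = (27/2)|x + 6|, which is < ϵ once |x + 6| < (2/27)ϵ.
Take δ = min(1, (2/27)ϵ). Then 0 < |x + 6| < δ forces both bounds, so |(-7x - 1)/(x + 4) + 41/2| < ϵ.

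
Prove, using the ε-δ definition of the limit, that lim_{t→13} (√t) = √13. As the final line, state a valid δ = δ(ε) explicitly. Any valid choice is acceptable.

δ = min(13, √13·ε)

Suppose ε > 0. We want δ > 0 such that 0 < |t − 13| < δ implies |√t − √13| < ε.
Multiplying by the conjugate, |√t − √13| = |t − 13|/(√t + √13).
Restrict δ ≤ 13 so that |t − 13| < 13 forces t > 0, and then √t + √13 > √13.
Hence |√t − √13| < |t − 13|/√13, which is < ε once |t − 13| < √13·ε.
Take δ = min(13, √13·ε). If 0 < |t − 13| < δ then t > 0 and |√t − √13| < |t − 13|/√13 < ε.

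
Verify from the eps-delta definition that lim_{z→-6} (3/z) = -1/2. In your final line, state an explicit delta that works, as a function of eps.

delta = min(3, 6eps)

Fix eps > 0. We seek delta > 0 such that 0 < |z + 6| < delta implies |3/z + 1/2| < eps.
|3/z + 1/2| = 3·|-6 − z|/(6·|z|) = 3|z + 6|/(6|z|).
Restrict delta ≤ 3. Then |z + 6| < 3 gives |z| > 3, so 6|z| > 18.
Then |3/z + 1/2| < 3|z + 6|/18, which is < eps when |z + 6| < 6eps.
Take delta = min(3, 6eps). Then 0 < |z + 6| < delta gives both |z + 6| < 3 and |z + 6| < 6eps, so |3/z + 1/2| < eps.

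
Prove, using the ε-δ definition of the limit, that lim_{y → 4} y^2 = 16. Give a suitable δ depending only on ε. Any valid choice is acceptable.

δ = min(1, ε/9)

Let ε > 0 be given. We seek δ > 0 with 0 < |y − 4| < δ ⇒ |y^2 − 16| < ε.
Factor: y^2 − 16 = (y − 4)(y + 4), so |y^2 − 16| = |y − 4|·|y + 4|.
Impose δ ≤ 1 so that |y| < 5; then |y + 4| ≤ 9.
Hence |y^2 − 16| ≤ 9|y − 4|, which is < ε once |y − 4| < ε/9.
Take δ = min(1, ε/9). If 0 < |y − 4| < δ then both bounds hold and |y^2 − 16| ≤ 9|y − 4| < 9·(ε/9) = ε.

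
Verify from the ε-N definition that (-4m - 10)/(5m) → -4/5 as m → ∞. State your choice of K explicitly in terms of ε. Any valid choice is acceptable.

K = 2/ε

Suppose ε > 0. For m ≥ 1, |(-4m - 10)/(5m) + 4/5| = |-50|/(5(5m)) = 50/(5(5m)).
Since 5m ≥ 5m for m ≥ 1, this is ≤ 50/(5·5m) = 2/m.
So |(-4m - 10)/(5m) + 4/5| < ε whenever m > 2/ε.
Take K = 2/ε. If m > K then |(-4m - 10)/(5m) + 4/5| ≤ 2/m < ε.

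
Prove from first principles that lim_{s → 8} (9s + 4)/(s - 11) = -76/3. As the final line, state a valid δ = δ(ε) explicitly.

Let ε > 0 be given. We want δ > 0 with 0 < |s − 8| < δ ⇒ |(9s + 4)/(s - 11) + 76/3| < ε.
Combining over a common denominator, (9s + 4)/(s - 11) + 76/3 = [(9s + 4)·(-3) − 76·(s - 11)] / [(-3)·(s - 11)] = -103(s − 8) / ((-3)(s - 11)).
So |(9s + 4)/(s - 11) + 76/3| = 103|s − 8| / (3·|s − 11|).
Require δ ≤ 3/2, so |s − 11| ≥ |-3| − |s − 8| > 3 − 3/2 = 3/2.
Hence |(9s + 4)/(s - 11) + 76/3| < 103|s − 8|/(3·(3/2)) = (206/9)|s − 8|, which is < ε once |s − 8| < (9/206)ε.
Take δ = min(3/2, (9/206)ε). Then 0 < |s − 8| < δ forces both bounds, so |(9s + 4)/(s - 11) + 76/3| < ε.

δ = min(3/2, (9/206)ε)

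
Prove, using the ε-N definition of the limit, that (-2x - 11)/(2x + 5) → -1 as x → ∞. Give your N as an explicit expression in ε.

Let ε > 0. We seek N > 0 such that x > N implies |(-2x - 11)/(2x + 5) + 1| < ε.
(-2x - 11)/(2x + 5) + 1 = (2(-2x - 11) − (-2)(2x + 5)) / (2(2x + 5)) = -12/(2(2x + 5)).
For x > 0 we have 2x + 5 > 2x, so |(-2x - 11)/(2x + 5) + 1| = 12/(2(2x + 5)) < 12/(2·2x) = 3/x.
Thus |(-2x - 11)/(2x + 5) + 1| < ε whenever x > 3/ε.
Take N = 3/ε. If x > N then |(-2x - 11)/(2x + 5) + 1| < 3/x < ε.

N = 3/ε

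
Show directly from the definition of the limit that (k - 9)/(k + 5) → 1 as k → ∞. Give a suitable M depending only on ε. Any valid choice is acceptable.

M = 14/ε

Let ε > 0 be given. For k ≥ 1, |(k - 9)/(k + 5) − 1| = |-14|/((k + 5)) = 14/((k + 5)).
Since k + 5 ≥ k for k ≥ 1, this is ≤ 14/(k) = 14/k.
So |(k - 9)/(k + 5) − 1| < ε whenever k > 14/ε.
Take M = 14/ε. If k > M then |(k - 9)/(k + 5) − 1| ≤ 14/k < ε.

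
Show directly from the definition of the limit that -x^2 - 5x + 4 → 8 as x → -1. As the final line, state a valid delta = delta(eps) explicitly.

delta = min(1, eps/6)

Let eps > 0. We want delta > 0 such that 0 < |x + 1| < delta implies |(-x^2 - 5x + 4) − 8| < eps.
(-x^2 - 5x + 4) − 8 = -x^2 - 5x - 4 = (x + 1)(-x - 4).
So |(-x^2 - 5x + 4) − 8| = |x + 1|·|-x - 4|.
Require delta ≤ 1. Then |x + 1| < 1 gives |x| < 2, and by the triangle inequality |-x - 4| ≤ 2 + 4 = 6.
Hence |(-x^2 - 5x + 4) − 8| ≤ 6|x + 1| < eps provided |x + 1| < eps/6.
Take delta = min(1, eps/6). Then 0 < |x + 1| < delta gives both |x + 1| < 1 and |x + 1| < eps/6, so |(-x^2 - 5x + 4) − 8| < eps.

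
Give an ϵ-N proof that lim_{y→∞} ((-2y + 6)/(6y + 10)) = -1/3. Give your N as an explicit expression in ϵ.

N = (14/9)/ϵ

Let ϵ > 0. We seek N > 0 such that y > N implies |(-2y + 6)/(6y + 10) + 1/3| < ϵ.
(-2y + 6)/(6y + 10) + 1/3 = (6(-2y + 6) − (-2)(6y + 10)) / (6(6y + 10)) = 56/(6(6y + 10)).
For y > 0 we have 6y + 10 > 6y, so |(-2y + 6)/(6y + 10) + 1/3| = 56/(6(6y + 10)) < 56/(6·6y) = (14/9)/y.
Thus |(-2y + 6)/(6y + 10) + 1/3| < ϵ whenever y > (14/9)/ϵ.
Take N = (14/9)/ϵ. If y > N then |(-2y + 6)/(6y + 10) + 1/3| < (14/9)/y < ϵ.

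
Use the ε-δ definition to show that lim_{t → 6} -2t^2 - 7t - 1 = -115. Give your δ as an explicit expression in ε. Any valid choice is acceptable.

Suppose ε > 0. We want δ > 0 such that 0 < |t − 6| < δ implies |(-2t^2 - 7t - 1) + 115| < ε.
(-2t^2 - 7t - 1) + 115 = -2t^2 - 7t + 114 = (t − 6)(-2t - 19).
So |(-2t^2 - 7t - 1) + 115| = |t − 6|·|-2t - 19|.
Assume first that |t − 6| < 1, so |t| < 7. Then |-2t - 19| ≤ 2·7 + 19 = 33.
Hence |(-2t^2 - 7t - 1) + 115| ≤ 33|t − 6| < ε provided |t − 6| < ε/33.
Take δ = min(1, ε/33). Then 0 < |t − 6| < δ gives both |t − 6| < 1 and |t − 6| < ε/33, so |(-2t^2 - 7t - 1) + 115| < ε.

δ = min(1, ε/33)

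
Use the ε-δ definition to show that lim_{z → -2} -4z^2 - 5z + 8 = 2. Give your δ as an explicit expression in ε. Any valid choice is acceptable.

Fix ε > 0. We want δ > 0 such that 0 < |z + 2| < δ implies |(-4z^2 - 5z + 8) − 2| < ε.
(-4z^2 - 5z + 8) − 2 = -4z^2 - 5z + 6 = (z + 2)(-4z + 3).
So |(-4z^2 - 5z + 8) − 2| = |z + 2|·|-4z + 3|.
Assume first that |z + 2| < 1, so |z| < 3. Then |-4z + 3| ≤ 4·3 + 3 = 15.
Hence |(-4z^2 - 5z + 8) − 2| ≤ 15|z + 2| < ε provided |z + 2| < ε/15.
Choosing δ = min(1, ε/15) ensures both conditions, hence |(-4z^2 - 5z + 8) − 2| < ε.

δ = min(1, ε/15)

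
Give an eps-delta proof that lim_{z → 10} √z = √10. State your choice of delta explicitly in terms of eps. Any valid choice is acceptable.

Let eps > 0 be given. We want delta > 0 such that 0 < |z − 10| < delta implies |√z − √10| < eps.
Multiplying by the conjugate, |√z − √10| = |z − 10|/(√z + √10).
Restrict delta ≤ 10 so that |z − 10| < 10 forces z > 0, and then √z + √10 > √10.
Hence |√z − √10| < |z − 10|/√10, which is < eps once |z − 10| < √10·eps.
Take delta = min(10, √10·eps). If 0 < |z − 10| < delta then z > 0 and |√z − √10| < |z − 10|/√10 < eps.

delta = min(10, √10·eps)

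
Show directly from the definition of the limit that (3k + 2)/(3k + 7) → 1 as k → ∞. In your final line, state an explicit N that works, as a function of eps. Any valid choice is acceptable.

N = (5/3)/eps

Suppose eps > 0. For k ≥ 1, |(3k + 2)/(3k + 7) − 1| = |-15|/(3(3k + 7)) = 15/(3(3k + 7)).
Since 3k + 7 ≥ 3k for k ≥ 1, this is ≤ 15/(3·3k) = (5/3)/k.
So |(3k + 2)/(3k + 7) − 1| < eps whenever k > (5/3)/eps.
Take N = (5/3)/eps. If k > N then |(3k + 2)/(3k + 7) − 1| ≤ (5/3)/k < eps.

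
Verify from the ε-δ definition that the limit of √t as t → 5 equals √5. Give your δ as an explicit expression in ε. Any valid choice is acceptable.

δ = min(5, √5·ε)

Let ε > 0 be given. We want δ > 0 such that 0 < |t − 5| < δ implies |√t − √5| < ε.
Rationalise: √t − √5 = (t − 5)/(√t + √5), so |√t − √5| = |t − 5|/(√t + √5).
Restrict δ ≤ 5 so that |t − 5| < 5 forces t > 0, and then √t + √5 > √5.
Hence |√t − √5| < |t − 5|/√5, which is < ε once |t − 5| < √5·ε.
Take δ = min(5, √5·ε). If 0 < |t − 5| < δ then t > 0 and |√t − √5| < |t − 5|/√5 < ε.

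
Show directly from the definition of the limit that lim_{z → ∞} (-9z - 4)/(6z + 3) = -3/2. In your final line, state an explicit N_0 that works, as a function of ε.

N_0 = (1/12)/ε

Fix ε > 0. We seek N_0 > 0 such that z > N_0 implies |(-9z - 4)/(6z + 3) + 3/2| < ε.
(-9z - 4)/(6z + 3) + 3/2 = (6(-9z - 4) − (-9)(6z + 3)) / (6(6z + 3)) = 3/(6(6z + 3)).
For z > 0 we have 6z + 3 > 6z, so |(-9z - 4)/(6z + 3) + 3/2| = 3/(6(6z + 3)) < 3/(6·6z) = (1/12)/z.
Thus |(-9z - 4)/(6z + 3) + 3/2| < ε whenever z > (1/12)/ε.
Take N_0 = (1/12)/ε. If z > N_0 then |(-9z - 4)/(6z + 3) + 3/2| < (1/12)/z < ε.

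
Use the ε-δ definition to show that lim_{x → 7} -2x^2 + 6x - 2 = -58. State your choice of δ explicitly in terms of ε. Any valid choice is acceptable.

Fix ε > 0. We want δ > 0 such that 0 < |x − 7| < δ implies |(-2x^2 + 6x - 2) + 58| < ε.
(-2x^2 + 6x - 2) + 58 = -2x^2 + 6x + 56 = (x − 7)(-2x - 8).
So |(-2x^2 + 6x - 2) + 58| = |x − 7|·|-2x - 8|.
Require δ ≤ 1. Then |x − 7| < 1 gives |x| < 8, and by the triangle inequality |-2x - 8| ≤ 2·8 + 8 = 24.
Hence |(-2x^2 + 6x - 2) + 58| ≤ 24|x − 7| < ε provided |x − 7| < ε/24.
Choosing δ = min(1, ε/24) ensures both conditions, hence |(-2x^2 + 6x - 2) + 58| < ε.

δ = min(1, ε/24)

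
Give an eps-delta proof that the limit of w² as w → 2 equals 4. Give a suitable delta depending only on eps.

delta = min(1, eps/5)

Suppose eps > 0. We seek delta > 0 with 0 < |w − 2| < delta ⇒ |w² − 4| < eps.
Factor: w² − 4 = (w − 2)(w + 2), so |w² − 4| = |w − 2|·|w + 2|.
Restrict delta ≤ 1. Then |w − 2| < 1 gives |w| < 3, so by the triangle inequality |w + 2| ≤ 3 + 2 = 5.
Hence |w² − 4| ≤ 5|w − 2|, which is < eps once |w − 2| < eps/5.
Take delta = min(1, eps/5). If 0 < |w − 2| < delta then both bounds hold and |w² − 4| ≤ 5|w − 2| < 5·(eps/5) = eps.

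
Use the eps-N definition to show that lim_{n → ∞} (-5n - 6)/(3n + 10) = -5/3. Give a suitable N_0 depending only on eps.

N_0 = (32/9)/eps

Fix eps > 0. For n ≥ 1, |(-5n - 6)/(3n + 10) + 5/3| = |32|/(3(3n + 10)) = 32/(3(3n + 10)).
Since 3n + 10 ≥ 3n for n ≥ 1, this is ≤ 32/(3·3n) = (32/9)/n.
So |(-5n - 6)/(3n + 10) + 5/3| < eps whenever n > (32/9)/eps.
Take N_0 = (32/9)/eps. If n > N_0 then |(-5n - 6)/(3n + 10) + 5/3| ≤ (32/9)/n < eps.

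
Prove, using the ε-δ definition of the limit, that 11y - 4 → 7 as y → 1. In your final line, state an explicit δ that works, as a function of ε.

Suppose ε > 0. We need δ > 0 so that 0 < |y − 1| < δ implies |(11y - 4) − 7| < ε.
|(11y - 4) − 7| = |11y - 11| = 11|y − 1|.
So 11|y − 1| < ε exactly when |y − 1| < ε/11.
Take δ = ε/11. If 0 < |y − 1| < δ then |(11y - 4) − 7| = 11|y − 1| < 11·(ε/11) = ε.

δ = ε/11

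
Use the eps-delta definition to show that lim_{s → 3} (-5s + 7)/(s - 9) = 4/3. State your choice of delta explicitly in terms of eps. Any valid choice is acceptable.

Fix eps > 0. We want delta > 0 with 0 < |s − 3| < delta ⇒ |(-5s + 7)/(s - 9) − (4/3)| < eps.
Combining over a common denominator, (-5s + 7)/(s - 9) − (4/3) = [(-5s + 7)·(-6) − (-8)·(s - 9)] / [(-6)·(s - 9)] = 38(s − 3) / ((-6)(s - 9)).
So |(-5s + 7)/(s - 9) − (4/3)| = 38|s − 3| / (6·|s − 9|).
Require delta ≤ 3, so |s − 9| ≥ |-6| − |s − 3| > 6 − 3 = 3.
Hence |(-5s + 7)/(s - 9) − (4/3)| < 38|s − 3|/(6·3) = (19/9)|s − 3|, which is < eps once |s − 3| < (9/19)eps.
Take delta = min(3, (9/19)eps). Then 0 < |s − 3| < delta forces both bounds, so |(-5s + 7)/(s - 9) − (4/3)| < eps.

delta = min(3, (9/19)eps)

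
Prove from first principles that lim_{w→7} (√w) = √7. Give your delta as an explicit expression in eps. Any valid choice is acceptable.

Fix eps > 0. We want delta > 0 such that 0 < |w − 7| < delta implies |√w − √7| < eps.
Multiplying by the conjugate, |√w − √7| = |w − 7|/(√w + √7).
Restrict delta ≤ 7 so that |w − 7| < 7 forces w > 0, and then √w + √7 > √7.
Hence |√w − √7| < |w − 7|/√7, which is < eps once |w − 7| < √7·eps.
Take delta = min(7, √7·eps). If 0 < |w − 7| < delta then w > 0 and |√w − √7| < |w − 7|/√7 < eps.

delta = min(7, √7·eps)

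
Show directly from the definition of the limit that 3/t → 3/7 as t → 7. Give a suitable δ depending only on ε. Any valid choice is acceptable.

δ = min(7/2, (49/6)ε)

Let ε > 0. We seek δ > 0 such that 0 < |t − 7| < δ implies |3/t − (3/7)| < ε.
|3/t − (3/7)| = 3·|7 − t|/(7·|t|) = 3|t − 7|/(7|t|).
Restrict δ ≤ 7/2. Then |t − 7| < 7/2 gives |t| > 7/2, so 7|t| > 49/2.
Then |3/t − (3/7)| < 3|t − 7|/(49/2), which is < ε when |t − 7| < (49/6)ε.
Take δ = min(7/2, (49/6)ε). Then 0 < |t − 7| < δ gives both |t − 7| < 7/2 and |t − 7| < (49/6)ε, so |3/t − (3/7)| < ε.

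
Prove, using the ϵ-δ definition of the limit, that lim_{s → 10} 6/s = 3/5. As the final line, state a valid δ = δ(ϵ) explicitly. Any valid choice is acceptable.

δ = min(5, (25/3)ϵ)

Let ϵ > 0 be given. We seek δ > 0 such that 0 < |s − 10| < δ implies |6/s − (3/5)| < ϵ.
|6/s − (3/5)| = 6·|10 − s|/(10·|s|) = 6|s − 10|/(10|s|).
Restrict δ ≤ 5. Then |s − 10| < 5 gives |s| > 5, so 10|s| > 50.
Then |6/s − (3/5)| < 6|s − 10|/50, which is < ϵ when |s − 10| < (25/3)ϵ.
Take δ = min(5, (25/3)ϵ). Then 0 < |s − 10| < δ gives both |s − 10| < 5 and |s − 10| < (25/3)ϵ, so |6/s − (3/5)| < ϵ.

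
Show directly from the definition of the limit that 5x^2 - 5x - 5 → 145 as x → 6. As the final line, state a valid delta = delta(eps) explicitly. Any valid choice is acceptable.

delta = min(1, eps/60)

Fix eps > 0. We want delta > 0 such that 0 < |x − 6| < delta implies |(5x^2 - 5x - 5) − 145| < eps.
(5x^2 - 5x - 5) − 145 = 5x^2 - 5x - 150 = (x − 6)(5x + 25).
So |(5x^2 - 5x - 5) − 145| = |x − 6|·|5x + 25|.
Assume first that |x − 6| < 1, so |x| < 7. Then |5x + 25| ≤ 5·7 + 25 = 60.
Hence |(5x^2 - 5x - 5) − 145| ≤ 60|x − 6| < eps provided |x − 6| < eps/60.
Choosing delta = min(1, eps/60) ensures both conditions, hence |(5x^2 - 5x - 5) − 145| < eps.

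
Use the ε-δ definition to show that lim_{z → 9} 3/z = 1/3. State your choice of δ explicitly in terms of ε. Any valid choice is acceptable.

Suppose ε > 0. We seek δ > 0 such that 0 < |z − 9| < δ implies |3/z − (1/3)| < ε.
|3/z − (1/3)| = 3·|9 − z|/(9·|z|) = 3|z − 9|/(9|z|).
Restrict δ ≤ 9/2. Then |z − 9| < 9/2 gives |z| > 9/2, so 9|z| > 81/2.
Then |3/z − (1/3)| < 3|z − 9|/(81/2), which is < ε when |z − 9| < (27/2)ε.
Take δ = min(9/2, (27/2)ε). Then 0 < |z − 9| < δ gives both |z − 9| < 9/2 and |z − 9| < (27/2)ε, so |3/z − (1/3)| < ε.

δ = min(9/2, (27/2)ε)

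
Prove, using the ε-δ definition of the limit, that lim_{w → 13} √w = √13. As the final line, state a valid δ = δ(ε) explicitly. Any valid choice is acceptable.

δ = min(13, √13·ε)

Suppose ε > 0. We want δ > 0 such that 0 < |w − 13| < δ implies |√w − √13| < ε.
Rationalise: √w − √13 = (w − 13)/(√w + √13), so |√w − √13| = |w − 13|/(√w + √13).
Restrict δ ≤ 13 so that |w − 13| < 13 forces w > 0, and then √w + √13 > √13.
Hence |√w − √13| < |w − 13|/√13, which is < ε once |w − 13| < √13·ε.
Take δ = min(13, √13·ε). If 0 < |w − 13| < δ then w > 0 and |√w − √13| < |w − 13|/√13 < ε.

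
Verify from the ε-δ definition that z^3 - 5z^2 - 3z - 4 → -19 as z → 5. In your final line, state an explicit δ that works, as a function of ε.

Fix ε > 0. We want δ > 0 such that 0 < |z − 5| < δ implies |(z^3 - 5z^2 - 3z - 4) + 19| < ε.
(z^3 - 5z^2 - 3z - 4) + 19 = z^3 - 5z^2 - 3z + 15 = (z − 5)(z^2 - 3).
So |(z^3 - 5z^2 - 3z - 4) + 19| = |z − 5|·|z^2 - 3|.
Require δ ≤ 1. Then |z − 5| < 1 gives |z| < 6, and by the triangle inequality |z^2 - 3| ≤ 6^2 + 3 = 39.
Hence |(z^3 - 5z^2 - 3z - 4) + 19| ≤ 39|z − 5| < ε provided |z − 5| < ε/39.
Choosing δ = min(1, ε/39) ensures both conditions, hence |(z^3 - 5z^2 - 3z - 4) + 19| < ε.

δ = min(1, ε/39)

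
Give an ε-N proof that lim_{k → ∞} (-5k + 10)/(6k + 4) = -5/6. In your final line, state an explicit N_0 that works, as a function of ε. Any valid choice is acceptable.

Suppose ε > 0. For k ≥ 1, |(-5k + 10)/(6k + 4) + 5/6| = |80|/(6(6k + 4)) = 80/(6(6k + 4)).
Since 6k + 4 ≥ 6k for k ≥ 1, this is ≤ 80/(6·6k) = (20/9)/k.
So |(-5k + 10)/(6k + 4) + 5/6| < ε whenever k > (20/9)/ε.
Take N_0 = (20/9)/ε. If k > N_0 then |(-5k + 10)/(6k + 4) + 5/6| ≤ (20/9)/k < ε.

N_0 = (20/9)/ε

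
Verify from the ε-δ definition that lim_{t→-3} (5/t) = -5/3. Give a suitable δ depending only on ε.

Let ε > 0. We seek δ > 0 such that 0 < |t + 3| < δ implies |5/t + 5/3| < ε.
|5/t + 5/3| = 5·|-3 − t|/(3·|t|) = 5|t + 3|/(3|t|).
Restrict δ ≤ 3/2. Then |t + 3| < 3/2 gives |t| > 3/2, so 3|t| > 9/2.
Then |5/t + 5/3| < 5|t + 3|/(9/2), which is < ε when |t + 3| < (9/10)ε.
Take δ = min(3/2, (9/10)ε). Then 0 < |t + 3| < δ gives both |t + 3| < 3/2 and |t + 3| < (9/10)ε, so |5/t + 5/3| < ε.

δ = min(3/2, (9/10)ε)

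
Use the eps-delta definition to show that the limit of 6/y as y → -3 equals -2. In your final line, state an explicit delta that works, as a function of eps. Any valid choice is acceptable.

Suppose eps > 0. We seek delta > 0 such that 0 < |y + 3| < delta implies |6/y + 2| < eps.
|6/y + 2| = 6·|-3 − y|/(3·|y|) = 6|y + 3|/(3|y|).
Require delta ≤ 3/2 so that |y| > 3 − 3/2 = 3/2, hence 3|y| > 9/2.
Then |6/y + 2| < 6|y + 3|/(9/2), which is < eps when |y + 3| < (3/4)eps.
Take delta = min(3/2, (3/4)eps). Then 0 < |y + 3| < delta gives both |y + 3| < 3/2 and |y + 3| < (3/4)eps, so |6/y + 2| < eps.

delta = min(3/2, (3/4)eps)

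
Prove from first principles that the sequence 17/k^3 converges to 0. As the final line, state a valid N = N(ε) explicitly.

N = (17/ε)^{1/3}

Let ε > 0 be given. For k ≥ 1, |17/k^3 − 0| = 17/k^3.
17/k^3 < ε ⇔ k^3 > 17/ε ⇔ k > (17/ε)^{1/3}.
Take N = (17/ε)^{1/3}. Then k > N implies 17/k^3 < ε.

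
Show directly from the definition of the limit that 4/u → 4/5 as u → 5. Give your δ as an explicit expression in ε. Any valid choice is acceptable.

Fix ε > 0. We seek δ > 0 such that 0 < |u − 5| < δ implies |4/u − (4/5)| < ε.
|4/u − (4/5)| = 4·|5 − u|/(5·|u|) = 4|u − 5|/(5|u|).
Require δ ≤ 5/2 so that |u| > 5 − 5/2 = 5/2, hence 5|u| > 25/2.
Then |4/u − (4/5)| < 4|u − 5|/(25/2), which is < ε when |u − 5| < (25/8)ε.
Take δ = min(5/2, (25/8)ε). Then 0 < |u − 5| < δ gives both |u − 5| < 5/2 and |u − 5| < (25/8)ε, so |4/u − (4/5)| < ε.

δ = min(5/2, (25/8)ε)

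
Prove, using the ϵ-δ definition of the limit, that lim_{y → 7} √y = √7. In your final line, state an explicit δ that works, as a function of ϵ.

δ = min(7, √7·ϵ)

Fix ϵ > 0. We want δ > 0 such that 0 < |y − 7| < δ implies |√y − √7| < ϵ.
Multiplying by the conjugate, |√y − √7| = |y − 7|/(√y + √7).
Restrict δ ≤ 7 so that |y − 7| < 7 forces y > 0, and then √y + √7 > √7.
Hence |√y − √7| < |y − 7|/√7, which is < ϵ once |y − 7| < √7·ϵ.
Take δ = min(7, √7·ϵ). If 0 < |y − 7| < δ then y > 0 and |√y − √7| < |y − 7|/√7 < ϵ.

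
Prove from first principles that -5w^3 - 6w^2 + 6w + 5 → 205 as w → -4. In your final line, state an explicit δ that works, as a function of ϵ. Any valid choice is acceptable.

Suppose ϵ > 0. We want δ > 0 such that 0 < |w + 4| < δ implies |(-5w^3 - 6w^2 + 6w + 5) − 205| < ϵ.
(-5w^3 - 6w^2 + 6w + 5) − 205 = -5w^3 - 6w^2 + 6w - 200 = (w + 4)(-5w^2 + 14w - 50).
So |(-5w^3 - 6w^2 + 6w + 5) − 205| = |w + 4|·|-5w^2 + 14w - 50|.
Assume first that |w + 4| < 1, so |w| < 5. Then |-5w^2 + 14w - 50| ≤ 5·5^2 + 14·5 + 50 = 245.
Hence |(-5w^3 - 6w^2 + 6w + 5) − 205| ≤ 245|w + 4| < ϵ provided |w + 4| < ϵ/245.
Take δ = min(1, ϵ/245). Then 0 < |w + 4| < δ gives both |w + 4| < 1 and |w + 4| < ϵ/245, so |(-5w^3 - 6w^2 + 6w + 5) − 205| < ϵ.

δ = min(1, ϵ/245)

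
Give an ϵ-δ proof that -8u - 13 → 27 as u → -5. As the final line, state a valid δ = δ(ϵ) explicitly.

δ = ϵ/8

Fix ϵ > 0. We need δ > 0 so that 0 < |u + 5| < δ implies |(-8u - 13) − 27| < ϵ.
Since (-8u - 13) − 27 = -8(u + 5), we have |(-8u - 13) − 27| = 8|u + 5|.
Thus it suffices that |u + 5| < ϵ/8.
Choosing δ = ϵ/8 gives |(-8u - 13) − 27| = 8|u + 5| < ϵ whenever |u + 5| < δ.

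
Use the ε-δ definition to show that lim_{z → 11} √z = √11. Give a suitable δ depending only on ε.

δ = min(11, √11·ε)

Suppose ε > 0. We want δ > 0 such that 0 < |z − 11| < δ implies |√z − √11| < ε.
Rationalise: √z − √11 = (z − 11)/(√z + √11), so |√z − √11| = |z − 11|/(√z + √11).
Restrict δ ≤ 11 so that |z − 11| < 11 forces z > 0, and then √z + √11 > √11.
Hence |√z − √11| < |z − 11|/√11, which is < ε once |z − 11| < √11·ε.
Take δ = min(11, √11·ε). If 0 < |z − 11| < δ then z > 0 and |√z − √11| < |z − 11|/√11 < ε.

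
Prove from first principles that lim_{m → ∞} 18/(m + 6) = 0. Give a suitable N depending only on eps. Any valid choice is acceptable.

N = 18/eps

Let eps > 0. For m ≥ 1, |18/(m + 6) − 0| = 18/(m + 6) ≤ 18/m.
We need 18/m < eps, i.e. m > 18/eps.
Take N = 18/eps. If m > N then |18/(m + 6)| ≤ 18/m < eps.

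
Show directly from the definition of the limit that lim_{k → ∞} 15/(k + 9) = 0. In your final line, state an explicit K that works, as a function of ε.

K = 15/ε

Let ε > 0 be given. For k ≥ 1, |15/(k + 9) − 0| = 15/(k + 9) ≤ 15/k.
We need 15/k < ε, i.e. k > 15/ε.
Take K = 15/ε. If k > K then |15/(k + 9)| ≤ 15/k < ε.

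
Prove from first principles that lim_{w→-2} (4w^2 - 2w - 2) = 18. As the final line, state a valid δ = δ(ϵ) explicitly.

Let ϵ > 0 be given. We want δ > 0 such that 0 < |w + 2| < δ implies |(4w^2 - 2w - 2) − 18| < ϵ.
(4w^2 - 2w - 2) − 18 = 4w^2 - 2w - 20 = (w + 2)(4w - 10).
So |(4w^2 - 2w - 2) − 18| = |w + 2|·|4w - 10|.
Assume first that |w + 2| < 1, so |w| < 3. Then |4w - 10| ≤ 4·3 + 10 = 22.
Hence |(4w^2 - 2w - 2) − 18| ≤ 22|w + 2| < ϵ provided |w + 2| < ϵ/22.
Choosing δ = min(1, ϵ/22) ensures both conditions, hence |(4w^2 - 2w - 2) − 18| < ϵ.

δ = min(1, ϵ/22)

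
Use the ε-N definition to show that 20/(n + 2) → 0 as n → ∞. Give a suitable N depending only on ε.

Let ε > 0 be given. For n ≥ 1, |20/(n + 2) − 0| = 20/(n + 2) ≤ 20/n.
We need 20/n < ε, i.e. n > 20/ε.
Take N = 20/ε. If n > N then |20/(n + 2)| ≤ 20/n < ε.

N = 20/ε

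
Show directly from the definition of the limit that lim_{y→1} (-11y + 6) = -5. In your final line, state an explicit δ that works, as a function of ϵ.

Suppose ϵ > 0. We need δ > 0 so that 0 < |y − 1| < δ implies |(-11y + 6) + 5| < ϵ.
|(-11y + 6) + 5| = |-11y + 11| = 11|y − 1|.
So 11|y − 1| < ϵ exactly when |y − 1| < ϵ/11.
Choosing δ = ϵ/11 gives |(-11y + 6) + 5| = 11|y − 1| < ϵ whenever |y − 1| < δ.

δ = ϵ/11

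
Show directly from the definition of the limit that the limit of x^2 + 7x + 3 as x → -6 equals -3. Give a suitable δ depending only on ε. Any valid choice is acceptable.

Suppose ε > 0. We want δ > 0 such that 0 < |x + 6| < δ implies |(x^2 + 7x + 3) + 3| < ε.
(x^2 + 7x + 3) + 3 = x^2 + 7x + 6 = (x + 6)(x + 1).
So |(x^2 + 7x + 3) + 3| = |x + 6|·|x + 1|.
Assume first that |x + 6| < 1, so |x| < 7. Then |x + 1| ≤ 7 + 1 = 8.
Hence |(x^2 + 7x + 3) + 3| ≤ 8|x + 6| < ε provided |x + 6| < ε/8.
Choosing δ = min(1, ε/8) ensures both conditions, hence |(x^2 + 7x + 3) + 3| < ε.

δ = min(1, ε/8)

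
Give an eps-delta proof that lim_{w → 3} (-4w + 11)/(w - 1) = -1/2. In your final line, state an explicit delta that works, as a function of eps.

delta = min(1, (2/7)eps)

Let eps > 0 be given. We want delta > 0 with 0 < |w − 3| < delta ⇒ |(-4w + 11)/(w - 1) + 1/2| < eps.
Combining over a common denominator, (-4w + 11)/(w - 1) + 1/2 = [(-4w + 11)·2 − (-1)·(w - 1)] / [2·(w - 1)] = -7(w − 3) / (2(w - 1)).
So |(-4w + 11)/(w - 1) + 1/2| = 7|w − 3| / (2·|w − 1|).
Require delta ≤ 1, so |w − 1| ≥ |2| − |w − 3| > 2 − 1 = 1.
Hence |(-4w + 11)/(w - 1) + 1/2| < 7|w − 3|/(2·1) = (7/2)|w − 3|, which is < eps once |w − 3| < (2/7)eps.
Take delta = min(1, (2/7)eps). Then 0 < |w − 3| < delta forces both bounds, so |(-4w + 11)/(w - 1) + 1/2| < eps.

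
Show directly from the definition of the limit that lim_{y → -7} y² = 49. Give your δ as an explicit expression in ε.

Let ε > 0. We seek δ > 0 with 0 < |y + 7| < δ ⇒ |y² − 49| < ε.
Factor: y² − 49 = (y + 7)(y - 7), so |y² − 49| = |y + 7|·|y - 7|.
Restrict δ ≤ 1. Then |y + 7| < 1 gives |y| < 8, so by the triangle inequality |y - 7| ≤ 8 + 7 = 15.
Hence |y² − 49| ≤ 15|y + 7|, which is < ε once |y + 7| < ε/15.
Take δ = min(1, ε/15). If 0 < |y + 7| < δ then both bounds hold and |y² − 49| ≤ 15|y + 7| < 15·(ε/15) = ε.

δ = min(1, ε/15)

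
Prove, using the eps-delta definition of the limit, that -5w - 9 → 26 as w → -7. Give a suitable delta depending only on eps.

delta = eps/5

Fix eps > 0. We need delta > 0 so that 0 < |w + 7| < delta implies |(-5w - 9) − 26| < eps.
Since (-5w - 9) − 26 = -5(w + 7), we have |(-5w - 9) − 26| = 5|w + 7|.
Thus it suffices that |w + 7| < eps/5.
Choosing delta = eps/5 gives |(-5w - 9) − 26| = 5|w + 7| < eps whenever |w + 7| < delta.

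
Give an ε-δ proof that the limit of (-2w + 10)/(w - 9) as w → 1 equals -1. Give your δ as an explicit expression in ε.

Let ε > 0 be given. We want δ > 0 with 0 < |w − 1| < δ ⇒ |(-2w + 10)/(w - 9) + 1| < ε.
Combining over a common denominator, (-2w + 10)/(w - 9) + 1 = [(-2w + 10)·(-8) − 8·(w - 9)] / [(-8)·(w - 9)] = 8(w − 1) / ((-8)(w - 9)).
So |(-2w + 10)/(w - 9) + 1| = 8|w − 1| / (8·|w − 9|).
Require δ ≤ 4, so |w − 9| ≥ |-8| − |w − 1| > 8 − 4 = 4.
Hence |(-2w + 10)/(w - 9) + 1| < 8|w − 1|/(8·4) = (1/4)|w − 1|, which is < ε once |w − 1| < 4ε.
Take δ = min(4, 4ε). Then 0 < |w − 1| < δ forces both bounds, so |(-2w + 10)/(w - 9) + 1| < ε.

δ = min(4, 4ε)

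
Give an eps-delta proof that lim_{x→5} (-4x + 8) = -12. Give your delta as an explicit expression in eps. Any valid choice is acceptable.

Let eps > 0. We need delta > 0 so that 0 < |x − 5| < delta implies |(-4x + 8) + 12| < eps.
|(-4x + 8) + 12| = |-4x + 20| = 4|x − 5|.
Thus it suffices that |x − 5| < eps/4.
Choosing delta = eps/4 gives |(-4x + 8) + 12| = 4|x − 5| < eps whenever |x − 5| < delta.

delta = eps/4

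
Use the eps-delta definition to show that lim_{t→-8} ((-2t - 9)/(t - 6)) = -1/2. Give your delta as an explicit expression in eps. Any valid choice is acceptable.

delta = min(7, (14/3)eps)

Suppose eps > 0. We want delta > 0 with 0 < |t + 8| < delta ⇒ |(-2t - 9)/(t - 6) + 1/2| < eps.
Combining over a common denominator, (-2t - 9)/(t - 6) + 1/2 = [(-2t - 9)·(-14) − 7·(t - 6)] / [(-14)·(t - 6)] = 21(t + 8) / ((-14)(t - 6)).
So |(-2t - 9)/(t - 6) + 1/2| = 21|t + 8| / (14·|t − 6|).
Require delta ≤ 7, so |t − 6| ≥ |-14| − |t + 8| > 14 − 7 = 7.
Hence |(-2t - 9)/(t - 6) + 1/2| < 21|t + 8|/(14·7) = (3/14)|t + 8|, which is < eps once |t + 8| < (14/3)eps.
Take delta = min(7, (14/3)eps). Then 0 < |t + 8| < delta forces both bounds, so |(-2t - 9)/(t - 6) + 1/2| < eps.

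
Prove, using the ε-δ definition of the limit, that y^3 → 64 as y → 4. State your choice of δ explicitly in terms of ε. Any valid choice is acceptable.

Suppose ε > 0. We seek δ > 0 with 0 < |y − 4| < δ ⇒ |y^3 − 64| < ε.
Factor: y^3 − 64 = (y − 4)(y^2 + 4y + 16), so |y^3 − 64| = |y − 4|·|y^2 + 4y + 16|.
Restrict δ ≤ 1. Then |y − 4| < 1 gives |y| < 5, so by the triangle inequality |y^2 + 4y + 16| ≤ 5^2 + 4·5 + 16 = 61.
Hence |y^3 − 64| ≤ 61|y − 4|, which is < ε once |y − 4| < ε/61.
Take δ = min(1, ε/61). If 0 < |y − 4| < δ then both bounds hold and |y^3 − 64| ≤ 61|y − 4| < 61·(ε/61) = ε.

δ = min(1, ε/61)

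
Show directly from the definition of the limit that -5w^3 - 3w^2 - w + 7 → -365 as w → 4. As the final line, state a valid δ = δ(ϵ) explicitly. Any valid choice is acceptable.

δ = min(2, ϵ/411)

Fix ϵ > 0. We want δ > 0 such that 0 < |w − 4| < δ implies |(-5w^3 - 3w^2 - w + 7) + 365| < ϵ.
(-5w^3 - 3w^2 - w + 7) + 365 = -5w^3 - 3w^2 - w + 372 = (w − 4)(-5w^2 - 23w - 93).
So |(-5w^3 - 3w^2 - w + 7) + 365| = |w − 4|·|-5w^2 - 23w - 93|.
Assume first that |w − 4| < 2, so |w| < 6. Then |-5w^2 - 23w - 93| ≤ 5·6^2 + 23·6 + 93 = 411.
Hence |(-5w^3 - 3w^2 - w + 7) + 365| ≤ 411|w − 4| < ϵ provided |w − 4| < ϵ/411.
Take δ = min(2, ϵ/411). Then 0 < |w − 4| < δ gives both |w − 4| < 2 and |w − 4| < ϵ/411, so |(-5w^3 - 3w^2 - w + 7) + 365| < ϵ.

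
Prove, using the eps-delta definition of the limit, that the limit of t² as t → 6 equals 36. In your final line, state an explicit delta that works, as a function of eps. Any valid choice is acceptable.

Let eps > 0 be given. We seek delta > 0 with 0 < |t − 6| < delta ⇒ |t² − 36| < eps.
Factor: t² − 36 = (t − 6)(t + 6), so |t² − 36| = |t − 6|·|t + 6|.
Restrict delta ≤ 2. Then |t − 6| < 2 gives |t| < 8, so by the triangle inequality |t + 6| ≤ 8 + 6 = 14.
Hence |t² − 36| ≤ 14|t − 6|, which is < eps once |t − 6| < eps/14.
Take delta = min(2, eps/14). If 0 < |t − 6| < delta then both bounds hold and |t² − 36| ≤ 14|t − 6| < 14·(eps/14) = eps.

delta = min(2, eps/14)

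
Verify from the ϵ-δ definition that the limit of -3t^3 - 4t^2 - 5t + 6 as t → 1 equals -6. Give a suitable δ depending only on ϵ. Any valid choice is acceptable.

Suppose ϵ > 0. We want δ > 0 such that 0 < |t − 1| < δ implies |(-3t^3 - 4t^2 - 5t + 6) + 6| < ϵ.
(-3t^3 - 4t^2 - 5t + 6) + 6 = -3t^3 - 4t^2 - 5t + 12 = (t − 1)(-3t^2 - 7t - 12).
So |(-3t^3 - 4t^2 - 5t + 6) + 6| = |t − 1|·|-3t^2 - 7t - 12|.
Require δ ≤ 1. Then |t − 1| < 1 gives |t| < 2, and by the triangle inequality |-3t^2 - 7t - 12| ≤ 3·2^2 + 7·2 + 12 = 38.
Hence |(-3t^3 - 4t^2 - 5t + 6) + 6| ≤ 38|t − 1| < ϵ provided |t − 1| < ϵ/38.
Choosing δ = min(1, ϵ/38) ensures both conditions, hence |(-3t^3 - 4t^2 - 5t + 6) + 6| < ϵ.

δ = min(1, ϵ/38)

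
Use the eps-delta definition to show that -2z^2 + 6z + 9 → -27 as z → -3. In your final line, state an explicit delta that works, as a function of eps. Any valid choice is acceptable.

Let eps > 0 be given. We want delta > 0 such that 0 < |z + 3| < delta implies |(-2z^2 + 6z + 9) + 27| < eps.
(-2z^2 + 6z + 9) + 27 = -2z^2 + 6z + 36 = (z + 3)(-2z + 12).
So |(-2z^2 + 6z + 9) + 27| = |z + 3|·|-2z + 12|.
Require delta ≤ 1. Then |z + 3| < 1 gives |z| < 4, and by the triangle inequality |-2z + 12| ≤ 2·4 + 12 = 20.
Hence |(-2z^2 + 6z + 9) + 27| ≤ 20|z + 3| < eps provided |z + 3| < eps/20.
Take delta = min(1, eps/20). Then 0 < |z + 3| < delta gives both |z + 3| < 1 and |z + 3| < eps/20, so |(-2z^2 + 6z + 9) + 27| < eps.

delta = min(1, eps/20)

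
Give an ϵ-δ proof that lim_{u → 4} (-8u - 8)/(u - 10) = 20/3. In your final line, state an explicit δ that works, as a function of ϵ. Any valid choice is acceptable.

δ = min(3, (9/44)ϵ)

Suppose ϵ > 0. We want δ > 0 with 0 < |u − 4| < δ ⇒ |(-8u - 8)/(u - 10) − (20/3)| < ϵ.
Combining over a common denominator, (-8u - 8)/(u - 10) − (20/3) = [(-8u - 8)·(-6) − (-40)·(u - 10)] / [(-6)·(u - 10)] = 88(u − 4) / ((-6)(u - 10)).
So |(-8u - 8)/(u - 10) − (20/3)| = 88|u − 4| / (6·|u − 10|).
Restrict δ ≤ 3. Then |u − 4| < 3 gives |u − 10| = |(u − 4) + (-6)| ≥ 6 − 3 = 3.
Hence |(-8u - 8)/(u - 10) − (20/3)| < 88|u − 4|/(6·3) = (44/9)|u − 4|, which is < ϵ once |u − 4| < (9/44)ϵ.
Take δ = min(3, (9/44)ϵ). Then 0 < |u − 4| < δ forces both bounds, so |(-8u - 8)/(u - 10) − (20/3)| < ϵ.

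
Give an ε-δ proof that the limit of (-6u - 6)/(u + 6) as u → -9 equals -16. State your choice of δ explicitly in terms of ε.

Suppose ε > 0. We want δ > 0 with 0 < |u + 9| < δ ⇒ |(-6u - 6)/(u + 6) + 16| < ε.
Combining over a common denominator, (-6u - 6)/(u + 6) + 16 = [(-6u - 6)·(-3) − 48·(u + 6)] / [(-3)·(u + 6)] = -30(u + 9) / ((-3)(u + 6)).
So |(-6u - 6)/(u + 6) + 16| = 30|u + 9| / (3·|u + 6|).
Require δ ≤ 3/2, so |u + 6| ≥ |-3| − |u + 9| > 3 − 3/2 = 3/2.
Hence |(-6u - 6)/(u + 6) + 16| < 30|u + 9|/(3·(3/2)) = (20/3)|u + 9|, which is < ε once |u + 9| < (3/20)ε.
Take δ = min(3/2, (3/20)ε). Then 0 < |u + 9| < δ forces both bounds, so |(-6u - 6)/(u + 6) + 16| < ε.

δ = min(3/2, (3/20)ε)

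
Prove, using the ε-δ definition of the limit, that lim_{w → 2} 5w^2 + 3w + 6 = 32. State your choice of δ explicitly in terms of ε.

Fix ε > 0. We want δ > 0 such that 0 < |w − 2| < δ implies |(5w^2 + 3w + 6) − 32| < ε.
(5w^2 + 3w + 6) − 32 = 5w^2 + 3w - 26 = (w − 2)(5w + 13).
So |(5w^2 + 3w + 6) − 32| = |w − 2|·|5w + 13|.
Require δ ≤ 2. Then |w − 2| < 2 gives |w| < 4, and by the triangle inequality |5w + 13| ≤ 5·4 + 13 = 33.
Hence |(5w^2 + 3w + 6) − 32| ≤ 33|w − 2| < ε provided |w − 2| < ε/33.
Take δ = min(2, ε/33). Then 0 < |w − 2| < δ gives both |w − 2| < 2 and |w − 2| < ε/33, so |(5w^2 + 3w + 6) − 32| < ε.

δ = min(2, ε/33)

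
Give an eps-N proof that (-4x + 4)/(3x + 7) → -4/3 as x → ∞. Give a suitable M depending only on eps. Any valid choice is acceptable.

Fix eps > 0. We seek M > 0 such that x > M implies |(-4x + 4)/(3x + 7) + 4/3| < eps.
(-4x + 4)/(3x + 7) + 4/3 = (3(-4x + 4) − (-4)(3x + 7)) / (3(3x + 7)) = 40/(3(3x + 7)).
For x > 0 we have 3x + 7 > 3x, so |(-4x + 4)/(3x + 7) + 4/3| = 40/(3(3x + 7)) < 40/(3·3x) = (40/9)/x.
Thus |(-4x + 4)/(3x + 7) + 4/3| < eps whenever x > (40/9)/eps.
Take M = (40/9)/eps. If x > M then |(-4x + 4)/(3x + 7) + 4/3| < (40/9)/x < eps.

M = (40/9)/eps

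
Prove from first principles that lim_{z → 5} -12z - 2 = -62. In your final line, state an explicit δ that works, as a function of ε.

δ = ε/12

Let ε > 0 be given. We need δ > 0 so that 0 < |z − 5| < δ implies |(-12z - 2) + 62| < ε.
|(-12z - 2) + 62| = |-12z + 60| = 12|z − 5|.
Thus it suffices that |z − 5| < ε/12.
Choosing δ = ε/12 gives |(-12z - 2) + 62| = 12|z − 5| < ε whenever |z − 5| < δ.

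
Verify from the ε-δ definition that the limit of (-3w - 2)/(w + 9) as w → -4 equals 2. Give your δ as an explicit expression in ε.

δ = min(5/2, (1/2)ε)

Let ε > 0 be given. We want δ > 0 with 0 < |w + 4| < δ ⇒ |(-3w - 2)/(w + 9) − 2| < ε.
Combining over a common denominator, (-3w - 2)/(w + 9) − 2 = [(-3w - 2)·5 − 10·(w + 9)] / [5·(w + 9)] = -25(w + 4) / (5(w + 9)).
So |(-3w - 2)/(w + 9) − 2| = 25|w + 4| / (5·|w + 9|).
Restrict δ ≤ 5/2. Then |w + 4| < 5/2 gives |w + 9| = |(w + 4) + 5| ≥ 5 − 5/2 = 5/2.
Hence |(-3w - 2)/(w + 9) − 2| < 25|w + 4|/(5·(5/2)) = 2|w + 4|, which is < ε once |w + 4| < (1/2)ε.
Take δ = min(5/2, (1/2)ε). Then 0 < |w + 4| < δ forces both bounds, so |(-3w - 2)/(w + 9) − 2| < ε.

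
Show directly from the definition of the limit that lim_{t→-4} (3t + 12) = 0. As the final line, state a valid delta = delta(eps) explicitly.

delta = eps/3

Let eps > 0. We need delta > 0 so that 0 < |t + 4| < delta implies |(3t + 12)| < eps.
Since (3t + 12) = 3(t + 4), we have |(3t + 12)| = 3|t + 4|.
Thus it suffices that |t + 4| < eps/3.
Take delta = eps/3. If 0 < |t + 4| < delta then |(3t + 12)| = 3|t + 4| < 3·(eps/3) = eps.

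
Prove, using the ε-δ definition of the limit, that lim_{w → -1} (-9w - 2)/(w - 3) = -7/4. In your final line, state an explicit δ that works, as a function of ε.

Let ε > 0 be given. We want δ > 0 with 0 < |w + 1| < δ ⇒ |(-9w - 2)/(w - 3) + 7/4| < ε.
Combining over a common denominator, (-9w - 2)/(w - 3) + 7/4 = [(-9w - 2)·(-4) − 7·(w - 3)] / [(-4)·(w - 3)] = 29(w + 1) / ((-4)(w - 3)).
So |(-9w - 2)/(w - 3) + 7/4| = 29|w + 1| / (4·|w − 3|).
Require δ ≤ 2, so |w − 3| ≥ |-4| − |w + 1| > 4 − 2 = 2.
Hence |(-9w - 2)/(w - 3) + 7/4| < 29|w + 1|/(4·2) = (29/8)|w + 1|, which is < ε once |w + 1| < (8/29)ε.
Take δ = min(2, (8/29)ε). Then 0 < |w + 1| < δ forces both bounds, so |(-9w - 2)/(w - 3) + 7/4| < ε.

δ = min(2, (8/29)ε)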